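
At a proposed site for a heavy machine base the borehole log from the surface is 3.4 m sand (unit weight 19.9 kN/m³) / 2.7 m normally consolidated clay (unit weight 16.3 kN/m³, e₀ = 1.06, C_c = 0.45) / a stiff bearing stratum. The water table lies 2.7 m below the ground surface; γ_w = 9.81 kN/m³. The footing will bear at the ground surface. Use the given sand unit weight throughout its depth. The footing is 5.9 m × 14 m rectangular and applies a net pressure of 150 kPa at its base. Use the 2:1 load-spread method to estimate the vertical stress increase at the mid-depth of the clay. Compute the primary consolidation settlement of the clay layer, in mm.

S_c ≈ 163 mm

Mid-depth of clay below the ground surface: z = 3.4 + 2.7/2 = 4.75 m.
Total vertical stress at mid-clay: σ_v = 19.9×3.4 + 16.3×1.35 = 89.665 kPa.
Pore pressure: u = 9.81×(4.75 − 2.7) = 20.11 kPa.
Initial effective stress: σ'_0 = σ_v − u = 89.665 − 20.11 = 69.555 kPa.
Stress increase at mid-clay by the 2:1 spreading method:
Δσ = qBL/((B+z)(L+z)) = 150×5.9×14/((5.9+4.75)(14+4.75)) = 62.047 kPa
Final effective stress: σ'_f = σ'_0 + Δσ = 69.555 + 62.047 = 131.6 kPa.
Normally consolidated clay, so the full stress increment lies on the virgin compression line:
S_c = C_c·H/(1+e₀)·log₁₀(σ'_f/σ'_0) = 0.45×2.7/(1+1.06)×log₁₀(131.6/69.555)
    = 0.58981 × 0.27693 = 0.1633 m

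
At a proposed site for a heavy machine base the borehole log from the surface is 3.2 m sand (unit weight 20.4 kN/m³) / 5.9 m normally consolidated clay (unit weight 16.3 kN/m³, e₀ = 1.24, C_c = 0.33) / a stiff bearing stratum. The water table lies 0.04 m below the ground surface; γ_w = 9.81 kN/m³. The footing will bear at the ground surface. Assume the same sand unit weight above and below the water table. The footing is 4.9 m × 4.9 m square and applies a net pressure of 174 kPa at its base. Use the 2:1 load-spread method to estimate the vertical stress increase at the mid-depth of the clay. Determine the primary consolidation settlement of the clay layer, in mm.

Mid-depth of clay below the ground surface: z = 3.2 + 5.9/2 = 6.15 m.
Total vertical stress at mid-clay: σ_v = 20.4×3.2 + 16.3×2.95 = 113.37 kPa.
Pore pressure: u = 9.81×(6.15 − 0.04) = 59.939 kPa.
Initial effective stress: σ'_0 = σ_v − u = 113.37 − 59.939 = 53.431 kPa.
Stress increase at mid-clay by the 2:1 spreading method:
Δσ = qBL/((B+z)(L+z)) = 174×4.9×4.9/((4.9+6.15)(4.9+6.15)) = 34.215 kPa
Final effective stress: σ'_f = σ'_0 + Δσ = 53.431 + 34.215 = 87.646 kPa.
Normally consolidated clay, so the full stress increment lies on the virgin compression line:
S_c = C_c·H/(1+e₀)·log₁₀(σ'_f/σ'_0) = 0.33×5.9/(1+1.24)×log₁₀(87.646/53.431)
    = 0.8692 × 0.21494 = 0.1868 m

S_c ≈ 187 mm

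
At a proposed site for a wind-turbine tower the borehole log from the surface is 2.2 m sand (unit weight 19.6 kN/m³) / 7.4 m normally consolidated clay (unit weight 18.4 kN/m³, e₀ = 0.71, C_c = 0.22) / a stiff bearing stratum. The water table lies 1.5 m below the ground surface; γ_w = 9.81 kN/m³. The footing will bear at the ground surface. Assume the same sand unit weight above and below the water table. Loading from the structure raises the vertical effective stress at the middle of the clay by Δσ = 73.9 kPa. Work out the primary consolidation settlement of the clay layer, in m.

Mid-depth of clay below the ground surface: z = 2.2 + 7.4/2 = 5.9 m.
Total vertical stress at mid-clay: σ_v = 19.6×2.2 + 18.4×3.7 = 111.2 kPa.
Pore pressure: u = 9.81×(5.9 − 1.5) = 43.164 kPa.
Initial effective stress: σ'_0 = σ_v − u = 111.2 − 43.164 = 68.036 kPa.
Final effective stress: σ'_f = σ'_0 + Δσ = 68.036 + 73.9 = 141.94 kPa.
Normally consolidated clay, so the full stress increment lies on the virgin compression line:
S_c = C_c·H/(1+e₀)·log₁₀(σ'_f/σ'_0) = 0.22×7.4/(1+0.71)×log₁₀(141.94/68.036)
    = 0.95205 × 0.31937 = 0.3041 m

S_c ≈ 0.304 m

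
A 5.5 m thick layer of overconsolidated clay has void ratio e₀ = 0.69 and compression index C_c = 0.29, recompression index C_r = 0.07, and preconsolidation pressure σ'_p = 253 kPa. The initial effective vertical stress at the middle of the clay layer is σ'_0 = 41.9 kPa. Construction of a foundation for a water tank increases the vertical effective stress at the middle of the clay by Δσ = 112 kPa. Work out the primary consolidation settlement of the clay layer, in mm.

S_c ≈ 129 mm

Final effective stress: σ'_f = 41.9 + 112 = 153.9 kPa.
σ'_f = 153.9 ≤ σ'_p = 253 kPa, so the clay remains overconsolidated and only the recompression index applies:
S_c = C_r·H/(1+e₀)·log₁₀(σ'_f/σ'_0) = 0.07×5.5/1.69×log₁₀(153.9/41.9)
    = 0.22781 × 0.56502 = 0.1287 m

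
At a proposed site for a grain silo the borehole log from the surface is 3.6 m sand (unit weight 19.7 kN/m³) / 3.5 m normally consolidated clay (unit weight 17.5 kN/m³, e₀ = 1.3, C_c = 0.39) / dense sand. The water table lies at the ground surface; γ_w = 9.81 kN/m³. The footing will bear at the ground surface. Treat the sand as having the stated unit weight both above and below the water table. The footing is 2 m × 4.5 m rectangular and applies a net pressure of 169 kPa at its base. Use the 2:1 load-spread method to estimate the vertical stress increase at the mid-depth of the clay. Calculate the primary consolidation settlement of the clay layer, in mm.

S_c ≈ 91.9 mm

Mid-depth of clay below the ground surface: z = 3.6 + 3.5/2 = 5.35 m.
Total vertical stress at mid-clay: σ_v = 19.7×3.6 + 17.5×1.75 = 101.55 kPa.
Pore pressure: u = 9.81×(5.35 − 0) = 52.483 kPa.
Initial effective stress: σ'_0 = σ_v − u = 101.55 − 52.483 = 49.067 kPa.
Stress increase at mid-clay by the 2:1 spreading method:
Δσ = qBL/((B+z)(L+z)) = 169×2×4.5/((2+5.35)(4.5+5.35)) = 21.009 kPa
Final effective stress: σ'_f = σ'_0 + Δσ = 49.067 + 21.009 = 70.076 kPa.
Normally consolidated clay, so the full stress increment lies on the virgin compression line:
S_c = C_c·H/(1+e₀)·log₁₀(σ'_f/σ'_0) = 0.39×3.5/(1+1.3)×log₁₀(70.076/49.067)
    = 0.59348 × 0.15478 = 0.09186 m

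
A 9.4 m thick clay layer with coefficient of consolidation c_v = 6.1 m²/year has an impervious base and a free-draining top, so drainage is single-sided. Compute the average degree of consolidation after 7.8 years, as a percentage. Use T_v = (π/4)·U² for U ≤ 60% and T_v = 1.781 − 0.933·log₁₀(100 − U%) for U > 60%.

U ≈ 78.5 %

Drainage path length: H_d = H = 9.4 m (single drainage).
T_v = c_v·t/H_d² = 6.1×7.8/9.4² = 0.53848.
T_v = 0.53848 corresponds to the U > 60% branch:
U = 1 − 10^((1.781 − T_v)/0.933)/100 = 0.7853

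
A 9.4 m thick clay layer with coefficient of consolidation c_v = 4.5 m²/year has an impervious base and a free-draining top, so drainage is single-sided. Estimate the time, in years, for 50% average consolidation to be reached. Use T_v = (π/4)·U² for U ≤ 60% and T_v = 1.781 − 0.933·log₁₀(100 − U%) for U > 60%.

Drainage path length: H_d = H = 9.4 m (single drainage).
U ≤ 60%: T_v = (π/4)·U² = (π/4)×0.5² = 0.19635.
t = T_v·H_d²/c_v = 0.19635×9.4²/4.5 = 3.855 years.

t ≈ 3.86 years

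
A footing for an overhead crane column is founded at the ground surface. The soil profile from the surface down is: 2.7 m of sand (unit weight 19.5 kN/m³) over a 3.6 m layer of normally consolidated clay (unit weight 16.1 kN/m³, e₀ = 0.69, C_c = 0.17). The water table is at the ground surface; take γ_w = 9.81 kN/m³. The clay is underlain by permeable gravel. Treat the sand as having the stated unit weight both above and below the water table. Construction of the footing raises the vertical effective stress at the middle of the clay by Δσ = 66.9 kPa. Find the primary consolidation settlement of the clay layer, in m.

S_c ≈ 0.161 m

Mid-depth of clay below the ground surface: z = 2.7 + 3.6/2 = 4.5 m.
Total vertical stress at mid-clay: σ_v = 19.5×2.7 + 16.1×1.8 = 81.63 kPa.
Pore pressure: u = 9.81×(4.5 − 0) = 44.145 kPa.
Initial effective stress: σ'_0 = σ_v − u = 81.63 − 44.145 = 37.485 kPa.
Final effective stress: σ'_f = σ'_0 + Δσ = 37.485 + 66.9 = 104.39 kPa.
Normally consolidated clay, so the full stress increment lies on the virgin compression line:
S_c = C_c·H/(1+e₀)·log₁₀(σ'_f/σ'_0) = 0.17×3.6/(1+0.69)×log₁₀(104.39/37.485)
    = 0.36213 × 0.4448 = 0.1611 m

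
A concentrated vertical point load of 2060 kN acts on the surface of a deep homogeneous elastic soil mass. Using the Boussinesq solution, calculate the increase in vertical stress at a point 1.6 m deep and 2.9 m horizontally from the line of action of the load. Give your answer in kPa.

Boussinesq vertical stress below a point load on an elastic half-space:
Δσ_z = 3P/(2πz²) · [1 + (r/z)²]^(−5/2)
r/z = 2.9/1.6 = 1.8125; [1+(r/z)²]^(−5/2) = 0.026308.
Δσ_z = 3×2060/(2π×1.6²) × 0.026308 = 384.21 × 0.026308 = 10.11 kPa

Δσ_z ≈ 10.1 kPa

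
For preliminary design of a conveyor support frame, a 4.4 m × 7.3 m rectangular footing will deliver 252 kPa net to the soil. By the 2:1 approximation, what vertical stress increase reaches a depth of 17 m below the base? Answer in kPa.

Δσ_z ≈ 15.6 kPa

By the 2:1 method the load spreads at 1 horizontal : 2 vertical, so at depth z the loaded area has grown by z in each plan dimension:
Δσ = qBL/((B+z)(L+z)) = 252×4.4×7.3/((4.4+17)(7.3+17)) = 15.565 kPa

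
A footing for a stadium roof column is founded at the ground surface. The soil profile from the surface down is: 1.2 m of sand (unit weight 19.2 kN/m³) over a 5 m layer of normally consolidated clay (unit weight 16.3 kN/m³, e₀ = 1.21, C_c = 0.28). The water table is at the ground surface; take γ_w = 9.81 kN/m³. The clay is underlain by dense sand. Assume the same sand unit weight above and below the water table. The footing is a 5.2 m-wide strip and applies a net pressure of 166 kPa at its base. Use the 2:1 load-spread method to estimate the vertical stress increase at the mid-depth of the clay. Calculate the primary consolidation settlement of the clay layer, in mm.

S_c ≈ 415 mm

Mid-depth of clay below the ground surface: z = 1.2 + 5/2 = 3.7 m.
Total vertical stress at mid-clay: σ_v = 19.2×1.2 + 16.3×2.5 = 63.79 kPa.
Pore pressure: u = 9.81×(3.7 − 0) = 36.297 kPa.
Initial effective stress: σ'_0 = σ_v − u = 63.79 − 36.297 = 27.493 kPa.
Stress increase at mid-clay by the 2:1 spreading method:
Δσ = qB/(B+z) = 166×5.2/(5.2+3.7) = 96.989 kPa
Final effective stress: σ'_f = σ'_0 + Δσ = 27.493 + 96.989 = 124.48 kPa.
Normally consolidated clay, so the full stress increment lies on the virgin compression line:
S_c = C_c·H/(1+e₀)·log₁₀(σ'_f/σ'_0) = 0.28×5/(1+1.21)×log₁₀(124.48/27.493)
    = 0.63348 × 0.65588 = 0.4155 m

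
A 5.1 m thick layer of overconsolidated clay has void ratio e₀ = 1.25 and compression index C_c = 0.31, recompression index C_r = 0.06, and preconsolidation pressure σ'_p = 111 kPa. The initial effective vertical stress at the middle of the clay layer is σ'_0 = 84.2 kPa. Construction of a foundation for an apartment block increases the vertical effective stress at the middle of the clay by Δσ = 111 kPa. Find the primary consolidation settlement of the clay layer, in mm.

S_c ≈ 189 mm

Final effective stress: σ'_f = 84.2 + 111 = 195.2 kPa.
σ'_f = 195.2 > σ'_p = 111 kPa, so the stress path crosses the preconsolidation pressure — recompression up to σ'_p, then virgin compression beyond:
S_c = H/(1+e₀)·[C_r·log₁₀(σ'_p/σ'_0) + C_c·log₁₀(σ'_f/σ'_p)]
    = 5.1/2.25 × [0.06×log₁₀(111/84.2) + 0.31×log₁₀(195.2/111)]
    = 2.2667 × [0.0072007 + 0.075999] = 0.1886 m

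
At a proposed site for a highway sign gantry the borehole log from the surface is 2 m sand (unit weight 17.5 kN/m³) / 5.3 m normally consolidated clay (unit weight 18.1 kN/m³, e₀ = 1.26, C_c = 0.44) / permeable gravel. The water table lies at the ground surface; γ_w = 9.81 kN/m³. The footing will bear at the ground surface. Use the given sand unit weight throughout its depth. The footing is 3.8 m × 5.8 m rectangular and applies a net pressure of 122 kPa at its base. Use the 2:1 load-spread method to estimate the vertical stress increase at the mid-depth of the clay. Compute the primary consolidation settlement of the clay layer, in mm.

S_c ≈ 267 mm

Mid-depth of clay below the ground surface: z = 2 + 5.3/2 = 4.65 m.
Total vertical stress at mid-clay: σ_v = 17.5×2 + 18.1×2.65 = 82.965 kPa.
Pore pressure: u = 9.81×(4.65 − 0) = 45.617 kPa.
Initial effective stress: σ'_0 = σ_v − u = 82.965 − 45.617 = 37.348 kPa.
Stress increase at mid-clay by the 2:1 spreading method:
Δσ = qBL/((B+z)(L+z)) = 122×3.8×5.8/((3.8+4.65)(5.8+4.65)) = 30.451 kPa
Final effective stress: σ'_f = σ'_0 + Δσ = 37.348 + 30.451 = 67.799 kPa.
Normally consolidated clay, so the full stress increment lies on the virgin compression line:
S_c = C_c·H/(1+e₀)·log₁₀(σ'_f/σ'_0) = 0.44×5.3/(1+1.26)×log₁₀(67.799/37.348)
    = 1.0319 × 0.25896 = 0.2672 m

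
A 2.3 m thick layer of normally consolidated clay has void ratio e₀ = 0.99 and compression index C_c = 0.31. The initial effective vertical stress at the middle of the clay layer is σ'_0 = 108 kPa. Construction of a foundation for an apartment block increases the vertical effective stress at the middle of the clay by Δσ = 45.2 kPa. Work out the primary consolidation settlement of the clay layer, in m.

S_c ≈ 0.0544 m

Final effective stress: σ'_f = σ'_0 + Δσ = 108 + 45.2 = 153.2 kPa.
Normally consolidated clay, so the full stress increment lies on the virgin compression line:
S_c = C_c·H/(1+e₀)·log₁₀(σ'_f/σ'_0) = 0.31×2.3/(1+0.99)×log₁₀(153.2/108)
    = 0.35829 × 0.15184 = 0.0544 m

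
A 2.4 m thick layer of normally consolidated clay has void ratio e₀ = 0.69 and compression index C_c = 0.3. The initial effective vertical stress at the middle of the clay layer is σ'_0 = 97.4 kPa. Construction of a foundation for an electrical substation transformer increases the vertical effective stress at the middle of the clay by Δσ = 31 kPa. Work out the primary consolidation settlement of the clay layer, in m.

S_c ≈ 0.0511 m

Final effective stress: σ'_f = σ'_0 + Δσ = 97.4 + 31 = 128.4 kPa.
Normally consolidated clay, so the full stress increment lies on the virgin compression line:
S_c = C_c·H/(1+e₀)·log₁₀(σ'_f/σ'_0) = 0.3×2.4/(1+0.69)×log₁₀(128.4/97.4)
    = 0.42604 × 0.12001 = 0.05113 m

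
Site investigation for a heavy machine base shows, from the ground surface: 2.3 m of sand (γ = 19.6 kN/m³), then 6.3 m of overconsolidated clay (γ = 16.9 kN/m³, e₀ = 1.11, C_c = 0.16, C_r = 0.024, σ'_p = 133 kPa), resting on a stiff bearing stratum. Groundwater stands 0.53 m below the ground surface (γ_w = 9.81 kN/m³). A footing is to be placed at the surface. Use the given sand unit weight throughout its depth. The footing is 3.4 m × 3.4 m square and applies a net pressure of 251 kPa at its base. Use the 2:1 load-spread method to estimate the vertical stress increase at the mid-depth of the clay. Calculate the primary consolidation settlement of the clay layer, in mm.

S_c ≈ 17.2 mm

Mid-depth of clay below the ground surface: z = 2.3 + 6.3/2 = 5.45 m.
Total vertical stress at mid-clay: σ_v = 19.6×2.3 + 16.9×3.15 = 98.315 kPa.
Pore pressure: u = 9.81×(5.45 − 0.53) = 48.265 kPa.
Initial effective stress: σ'_0 = σ_v − u = 98.315 − 48.265 = 50.05 kPa.
Stress increase at mid-clay by the 2:1 spreading method:
Δσ = qBL/((B+z)(L+z)) = 251×3.4×3.4/((3.4+5.45)(3.4+5.45)) = 37.046 kPa
Final effective stress: σ'_f = 50.05 + 37.046 = 87.096 kPa.
σ'_f = 87.096 ≤ σ'_p = 133 kPa, so the clay remains overconsolidated and only the recompression index applies:
S_c = C_r·H/(1+e₀)·log₁₀(σ'_f/σ'_0) = 0.024×6.3/2.11×log₁₀(87.096/50.05)
    = 0.071659 × 0.24059 = 0.01724 m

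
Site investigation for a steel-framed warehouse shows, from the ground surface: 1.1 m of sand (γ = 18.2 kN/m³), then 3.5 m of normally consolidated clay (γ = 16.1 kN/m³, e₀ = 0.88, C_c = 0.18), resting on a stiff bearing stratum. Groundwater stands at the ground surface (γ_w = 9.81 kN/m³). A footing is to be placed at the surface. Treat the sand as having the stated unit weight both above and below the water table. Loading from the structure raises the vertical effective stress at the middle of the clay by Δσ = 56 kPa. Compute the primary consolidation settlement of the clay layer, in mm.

S_c ≈ 193 mm

Mid-depth of clay below the ground surface: z = 1.1 + 3.5/2 = 2.85 m.
Total vertical stress at mid-clay: σ_v = 18.2×1.1 + 16.1×1.75 = 48.195 kPa.
Pore pressure: u = 9.81×(2.85 − 0) = 27.959 kPa.
Initial effective stress: σ'_0 = σ_v − u = 48.195 − 27.959 = 20.236 kPa.
Final effective stress: σ'_f = σ'_0 + Δσ = 20.236 + 56 = 76.236 kPa.
Normally consolidated clay, so the full stress increment lies on the virgin compression line:
S_c = C_c·H/(1+e₀)·log₁₀(σ'_f/σ'_0) = 0.18×3.5/(1+0.88)×log₁₀(76.236/20.236)
    = 0.33511 × 0.57604 = 0.193 m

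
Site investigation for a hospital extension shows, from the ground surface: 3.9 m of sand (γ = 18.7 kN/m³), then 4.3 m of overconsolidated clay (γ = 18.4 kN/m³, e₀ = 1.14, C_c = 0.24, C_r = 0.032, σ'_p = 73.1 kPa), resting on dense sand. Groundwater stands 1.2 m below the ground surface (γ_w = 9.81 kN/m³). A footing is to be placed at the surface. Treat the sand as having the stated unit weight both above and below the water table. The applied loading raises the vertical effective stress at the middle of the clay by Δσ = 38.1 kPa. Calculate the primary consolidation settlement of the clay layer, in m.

Mid-depth of clay below the ground surface: z = 3.9 + 4.3/2 = 6.05 m.
Total vertical stress at mid-clay: σ_v = 18.7×3.9 + 18.4×2.15 = 112.49 kPa.
Pore pressure: u = 9.81×(6.05 − 1.2) = 47.578 kPa.
Initial effective stress: σ'_0 = σ_v − u = 112.49 − 47.578 = 64.912 kPa.
Final effective stress: σ'_f = 64.912 + 38.1 = 103.01 kPa.
σ'_f = 103.01 > σ'_p = 73.1 kPa, so the stress path crosses the preconsolidation pressure — recompression up to σ'_p, then virgin compression beyond:
S_c = H/(1+e₀)·[C_r·log₁₀(σ'_p/σ'_0) + C_c·log₁₀(σ'_f/σ'_p)]
    = 4.3/2.14 × [0.032×log₁₀(73.1/64.912) + 0.24×log₁₀(103.01/73.1)]
    = 2.0093 × [0.001651 + 0.035751] = 0.07515 m

S_c ≈ 0.0752 m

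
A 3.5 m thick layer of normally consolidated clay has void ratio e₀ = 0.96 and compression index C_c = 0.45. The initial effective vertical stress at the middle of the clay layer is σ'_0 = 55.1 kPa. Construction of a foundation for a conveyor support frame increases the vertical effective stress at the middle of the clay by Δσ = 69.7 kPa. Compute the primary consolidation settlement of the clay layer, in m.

Final effective stress: σ'_f = σ'_0 + Δσ = 55.1 + 69.7 = 124.8 kPa.
Normally consolidated clay, so the full stress increment lies on the virgin compression line:
S_c = C_c·H/(1+e₀)·log₁₀(σ'_f/σ'_0) = 0.45×3.5/(1+0.96)×log₁₀(124.8/55.1)
    = 0.80357 × 0.35506 = 0.2853 m

S_c ≈ 0.285 m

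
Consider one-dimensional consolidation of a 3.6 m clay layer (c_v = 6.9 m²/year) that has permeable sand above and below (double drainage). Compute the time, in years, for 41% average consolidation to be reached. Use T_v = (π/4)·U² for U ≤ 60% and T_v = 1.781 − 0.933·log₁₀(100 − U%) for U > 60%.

Drainage path length: H_d = H/2 = 1.8 m (double drainage).
U ≤ 60%: T_v = (π/4)·U² = (π/4)×0.41² = 0.13203.
t = T_v·H_d²/c_v = 0.13203×1.8²/6.9 = 0.062 years.

t ≈ 0.062 years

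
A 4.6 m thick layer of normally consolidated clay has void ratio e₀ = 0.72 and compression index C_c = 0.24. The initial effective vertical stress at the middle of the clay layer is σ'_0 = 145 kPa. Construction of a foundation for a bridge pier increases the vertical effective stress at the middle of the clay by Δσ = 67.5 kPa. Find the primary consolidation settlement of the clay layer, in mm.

S_c ≈ 107 mm

Final effective stress: σ'_f = σ'_0 + Δσ = 145 + 67.5 = 212.5 kPa.
Normally consolidated clay, so the full stress increment lies on the virgin compression line:
S_c = C_c·H/(1+e₀)·log₁₀(σ'_f/σ'_0) = 0.24×4.6/(1+0.72)×log₁₀(212.5/145)
    = 0.64186 × 0.16599 = 0.1065 m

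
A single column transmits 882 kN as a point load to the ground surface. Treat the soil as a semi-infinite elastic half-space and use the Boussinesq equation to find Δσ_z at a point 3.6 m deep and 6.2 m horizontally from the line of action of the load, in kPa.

Boussinesq vertical stress below a point load on an elastic half-space:
Δσ_z = 3P/(2πz²) · [1 + (r/z)²]^(−5/2)
r/z = 6.2/3.6 = 1.7222; [1+(r/z)²]^(−5/2) = 0.031923.
Δσ_z = 3×882/(2π×3.6²) × 0.031923 = 32.494 × 0.031923 = 1.037 kPa

Δσ_z ≈ 1.04 kPa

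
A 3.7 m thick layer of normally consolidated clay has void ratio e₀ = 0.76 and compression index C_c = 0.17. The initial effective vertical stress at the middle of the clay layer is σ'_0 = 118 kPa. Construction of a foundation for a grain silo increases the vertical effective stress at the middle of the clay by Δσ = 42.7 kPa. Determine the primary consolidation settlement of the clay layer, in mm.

Final effective stress: σ'_f = σ'_0 + Δσ = 118 + 42.7 = 160.7 kPa.
Normally consolidated clay, so the full stress increment lies on the virgin compression line:
S_c = C_c·H/(1+e₀)·log₁₀(σ'_f/σ'_0) = 0.17×3.7/(1+0.76)×log₁₀(160.7/118)
    = 0.35739 × 0.13413 = 0.04794 m

S_c ≈ 47.9 mm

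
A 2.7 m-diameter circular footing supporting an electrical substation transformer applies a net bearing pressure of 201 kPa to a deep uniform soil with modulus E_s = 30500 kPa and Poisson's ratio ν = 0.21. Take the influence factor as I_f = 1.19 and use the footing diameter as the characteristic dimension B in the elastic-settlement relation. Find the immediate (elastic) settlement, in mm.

S_e ≈ 20.2 mm

Immediate (elastic) settlement: S_e = q·B·(1−ν²)/E_s · I_f.
S_e = 201 × 2.7 × (1 − 0.21²) / 30500 × 1.19
    = 201 × 2.7 × 0.9559 / 30500 × 1.19
    = 0.02024 m = 20.24 mm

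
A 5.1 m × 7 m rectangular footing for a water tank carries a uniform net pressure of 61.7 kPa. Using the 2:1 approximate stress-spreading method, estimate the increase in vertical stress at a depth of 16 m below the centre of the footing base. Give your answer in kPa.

By the 2:1 method the load spreads at 1 horizontal : 2 vertical, so at depth z the loaded area has grown by z in each plan dimension:
Δσ = qBL/((B+z)(L+z)) = 61.7×5.1×7/((5.1+16)(7+16)) = 4.5388 kPa

Δσ_z ≈ 4.54 kPa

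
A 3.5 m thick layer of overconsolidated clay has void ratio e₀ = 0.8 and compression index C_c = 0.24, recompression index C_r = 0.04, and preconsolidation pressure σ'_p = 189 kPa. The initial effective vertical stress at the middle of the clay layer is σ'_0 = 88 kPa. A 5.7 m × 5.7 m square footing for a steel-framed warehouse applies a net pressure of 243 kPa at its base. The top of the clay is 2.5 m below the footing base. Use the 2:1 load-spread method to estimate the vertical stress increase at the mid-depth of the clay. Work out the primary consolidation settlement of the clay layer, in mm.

Mid-depth of clay below the footing base: z = 2.5 + 3.5/2 = 4.25 m.
Stress increase at mid-clay by the 2:1 spreading method:
Δσ = qBL/((B+z)(L+z)) = 243×5.7×5.7/((5.7+4.25)(5.7+4.25)) = 79.746 kPa
Final effective stress: σ'_f = 88 + 79.746 = 167.75 kPa.
σ'_f = 167.75 ≤ σ'_p = 189 kPa, so the clay remains overconsolidated and only the recompression index applies:
S_c = C_r·H/(1+e₀)·log₁₀(σ'_f/σ'_0) = 0.04×3.5/1.8×log₁₀(167.75/88)
    = 0.077776 × 0.28018 = 0.02179 m

S_c ≈ 21.8 mm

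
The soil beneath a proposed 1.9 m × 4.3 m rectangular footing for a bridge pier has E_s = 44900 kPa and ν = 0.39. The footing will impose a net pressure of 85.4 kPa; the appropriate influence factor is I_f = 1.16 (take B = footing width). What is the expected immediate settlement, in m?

Immediate (elastic) settlement: S_e = q·B·(1−ν²)/E_s · I_f.
S_e = 85.4 × 1.9 × (1 − 0.39²) / 44900 × 1.16
    = 85.4 × 1.9 × 0.8479 / 44900 × 1.16
    = 0.003554 m

S_e ≈ 0.00355 m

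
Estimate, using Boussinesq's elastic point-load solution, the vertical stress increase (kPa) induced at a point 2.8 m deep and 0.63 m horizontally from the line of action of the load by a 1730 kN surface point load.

Δσ_z ≈ 93.1 kPa

Boussinesq vertical stress below a point load on an elastic half-space:
Δσ_z = 3P/(2πz²) · [1 + (r/z)²]^(−5/2)
r/z = 0.63/2.8 = 0.225; [1+(r/z)²]^(−5/2) = 0.88385.
Δσ_z = 3×1730/(2π×2.8²) × 0.88385 = 105.36 × 0.88385 = 93.12 kPa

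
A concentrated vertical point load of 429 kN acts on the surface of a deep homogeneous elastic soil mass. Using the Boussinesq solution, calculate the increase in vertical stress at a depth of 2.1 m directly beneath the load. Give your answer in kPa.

Δσ_z ≈ 46.4 kPa

Boussinesq vertical stress below a point load on an elastic half-space:
Δσ_z = 3P/(2πz²) · [1 + (r/z)²]^(−5/2)
r/z = 0/2.1 = 0; [1+(r/z)²]^(−5/2) = 1.
Δσ_z = 3×429/(2π×2.1²) × 1 = 46.447 × 1 = 46.45 kPa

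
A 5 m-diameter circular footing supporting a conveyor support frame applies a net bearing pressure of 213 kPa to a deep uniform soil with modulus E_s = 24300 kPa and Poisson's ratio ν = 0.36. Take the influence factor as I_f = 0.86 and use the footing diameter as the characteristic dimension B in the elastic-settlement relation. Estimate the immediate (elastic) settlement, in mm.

Immediate (elastic) settlement: S_e = q·B·(1−ν²)/E_s · I_f.
S_e = 213 × 5 × (1 − 0.36²) / 24300 × 0.86
    = 213 × 5 × 0.8704 / 24300 × 0.86
    = 0.03281 m = 32.81 mm

S_e ≈ 32.8 mm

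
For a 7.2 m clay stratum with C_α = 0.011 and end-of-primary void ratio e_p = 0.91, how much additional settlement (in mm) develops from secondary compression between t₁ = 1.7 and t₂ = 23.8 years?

Secondary compression: S_s = C_α·H/(1+e_p)·log₁₀(t₂/t₁)
S_s = 0.011×7.2/(1+0.91)×log₁₀(23.8/1.7)
    = 0.04147 × 1.146 = 0.04753 m

S_s ≈ 47.5 mm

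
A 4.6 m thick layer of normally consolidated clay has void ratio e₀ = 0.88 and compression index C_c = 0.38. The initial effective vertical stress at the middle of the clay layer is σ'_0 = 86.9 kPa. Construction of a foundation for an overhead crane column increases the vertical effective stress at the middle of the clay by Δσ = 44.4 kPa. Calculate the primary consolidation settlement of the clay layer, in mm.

Final effective stress: σ'_f = σ'_0 + Δσ = 86.9 + 44.4 = 131.3 kPa.
Normally consolidated clay, so the full stress increment lies on the virgin compression line:
S_c = C_c·H/(1+e₀)·log₁₀(σ'_f/σ'_0) = 0.38×4.6/(1+0.88)×log₁₀(131.3/86.9)
    = 0.92979 × 0.17924 = 0.1667 m

S_c ≈ 167 mm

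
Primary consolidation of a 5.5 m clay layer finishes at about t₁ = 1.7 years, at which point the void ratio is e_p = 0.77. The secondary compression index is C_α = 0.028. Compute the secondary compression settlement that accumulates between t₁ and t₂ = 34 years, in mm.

Secondary compression: S_s = C_α·H/(1+e_p)·log₁₀(t₂/t₁)
S_s = 0.028×5.5/(1+0.77)×log₁₀(34/1.7)
    = 0.08701 × 1.301 = 0.1132 m

S_s ≈ 113 mm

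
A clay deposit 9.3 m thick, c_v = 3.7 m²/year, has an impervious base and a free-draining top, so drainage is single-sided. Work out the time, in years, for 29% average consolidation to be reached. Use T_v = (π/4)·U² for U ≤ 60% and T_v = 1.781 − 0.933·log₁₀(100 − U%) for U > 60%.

Drainage path length: H_d = H = 9.3 m (single drainage).
U ≤ 60%: T_v = (π/4)·U² = (π/4)×0.29² = 0.066052.
t = T_v·H_d²/c_v = 0.066052×9.3²/3.7 = 1.544 years.

t ≈ 1.54 years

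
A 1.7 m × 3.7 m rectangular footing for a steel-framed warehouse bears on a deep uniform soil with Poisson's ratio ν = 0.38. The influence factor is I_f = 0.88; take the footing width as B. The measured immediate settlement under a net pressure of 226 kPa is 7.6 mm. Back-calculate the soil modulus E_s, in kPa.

E_s ≈ 38100 kPa

S_e = q·B·(1−ν²)/E_s · I_f  ⇒  E_s = q·B·(1−ν²)·I_f / S_e.
E_s = 226 × 1.7 × 0.8556 × 0.88 / 0.0076 = 38060 kPa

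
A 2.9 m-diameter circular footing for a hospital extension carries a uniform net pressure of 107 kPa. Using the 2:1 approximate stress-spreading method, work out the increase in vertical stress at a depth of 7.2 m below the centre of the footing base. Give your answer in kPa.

Δσ_z ≈ 8.82 kPa

By the 2:1 method the load spreads at 1 horizontal : 2 vertical, so at depth z the loaded area has grown by z in each plan dimension:
Δσ ≈ qD²/(D+z)² = 107×2.9²/(2.9+7.2)² = 8.8214 kPa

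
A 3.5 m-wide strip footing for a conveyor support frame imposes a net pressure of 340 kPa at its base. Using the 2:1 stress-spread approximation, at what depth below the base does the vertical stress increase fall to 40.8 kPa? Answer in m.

z ≈ 25.7 m

2:1 spreading — at depth z the loaded area has grown by z in each plan dimension:
qB/(B+z) = Δσ_z ⇒ z = qB/Δσ_z − B = 340×3.5/40.8 − 3.5 = 25.67 m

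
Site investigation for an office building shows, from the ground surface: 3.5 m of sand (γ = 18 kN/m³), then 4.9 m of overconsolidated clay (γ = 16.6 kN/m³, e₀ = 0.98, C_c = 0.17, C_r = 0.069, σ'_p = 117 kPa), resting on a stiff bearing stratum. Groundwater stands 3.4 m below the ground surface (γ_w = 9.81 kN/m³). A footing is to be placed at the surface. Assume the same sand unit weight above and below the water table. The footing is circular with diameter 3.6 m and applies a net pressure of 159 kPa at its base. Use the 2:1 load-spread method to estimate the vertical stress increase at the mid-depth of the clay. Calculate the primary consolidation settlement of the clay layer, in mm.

Mid-depth of clay below the ground surface: z = 3.5 + 4.9/2 = 5.95 m.
Total vertical stress at mid-clay: σ_v = 18×3.5 + 16.6×2.45 = 103.67 kPa.
Pore pressure: u = 9.81×(5.95 − 3.4) = 25.015 kPa.
Initial effective stress: σ'_0 = σ_v − u = 103.67 − 25.015 = 78.655 kPa.
Stress increase at mid-clay by the 2:1 spreading method:
Δσ ≈ qD²/(D+z)² = 159×3.6²/(3.6+5.95)² = 22.594 kPa
Final effective stress: σ'_f = 78.655 + 22.594 = 101.25 kPa.
σ'_f = 101.25 ≤ σ'_p = 117 kPa, so the clay remains overconsolidated and only the recompression index applies:
S_c = C_r·H/(1+e₀)·log₁₀(σ'_f/σ'_0) = 0.069×4.9/1.98×log₁₀(101.25/78.655)
    = 0.17075 × 0.10967 = 0.01873 m

S_c ≈ 18.7 mm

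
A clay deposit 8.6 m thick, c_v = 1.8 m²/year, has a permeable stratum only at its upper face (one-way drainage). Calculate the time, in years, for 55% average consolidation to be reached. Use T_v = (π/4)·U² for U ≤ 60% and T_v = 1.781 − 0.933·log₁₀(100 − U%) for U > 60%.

t ≈ 9.76 years

Drainage path length: H_d = H = 8.6 m (single drainage).
U ≤ 60%: T_v = (π/4)·U² = (π/4)×0.55² = 0.23758.
t = T_v·H_d²/c_v = 0.23758×8.6²/1.8 = 9.762 years.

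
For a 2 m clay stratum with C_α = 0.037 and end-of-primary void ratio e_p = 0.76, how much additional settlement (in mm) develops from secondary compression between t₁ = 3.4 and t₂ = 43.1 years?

Secondary compression: S_s = C_α·H/(1+e_p)·log₁₀(t₂/t₁)
S_s = 0.037×2/(1+0.76)×log₁₀(43.1/3.4)
    = 0.04205 × 1.103 = 0.04638 m

S_s ≈ 46.4 mm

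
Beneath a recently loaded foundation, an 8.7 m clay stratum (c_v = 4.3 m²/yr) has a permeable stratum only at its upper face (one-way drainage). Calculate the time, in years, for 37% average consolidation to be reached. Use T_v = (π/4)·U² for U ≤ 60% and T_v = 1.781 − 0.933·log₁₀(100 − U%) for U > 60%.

t ≈ 1.89 years

Drainage path length: H_d = H = 8.7 m (single drainage).
U ≤ 60%: T_v = (π/4)·U² = (π/4)×0.37² = 0.10752.
t = T_v·H_d²/c_v = 0.10752×8.7²/4.3 = 1.893 years.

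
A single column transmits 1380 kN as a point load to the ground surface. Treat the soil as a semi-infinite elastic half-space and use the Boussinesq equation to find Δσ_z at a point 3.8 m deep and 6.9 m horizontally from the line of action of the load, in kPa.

Δσ_z ≈ 1.19 kPa

Boussinesq vertical stress below a point load on an elastic half-space:
Δσ_z = 3P/(2πz²) · [1 + (r/z)²]^(−5/2)
r/z = 6.9/3.8 = 1.8158; [1+(r/z)²]^(−5/2) = 0.026125.
Δσ_z = 3×1380/(2π×3.8²) × 0.026125 = 45.63 × 0.026125 = 1.192 kPa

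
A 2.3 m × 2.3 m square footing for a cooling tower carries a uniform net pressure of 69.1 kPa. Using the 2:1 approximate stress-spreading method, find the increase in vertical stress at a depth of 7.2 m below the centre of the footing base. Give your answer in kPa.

By the 2:1 method the load spreads at 1 horizontal : 2 vertical, so at depth z the loaded area has grown by z in each plan dimension:
Δσ = qBL/((B+z)(L+z)) = 69.1×2.3×2.3/((2.3+7.2)(2.3+7.2)) = 4.0503 kPa

Δσ_z ≈ 4.05 kPa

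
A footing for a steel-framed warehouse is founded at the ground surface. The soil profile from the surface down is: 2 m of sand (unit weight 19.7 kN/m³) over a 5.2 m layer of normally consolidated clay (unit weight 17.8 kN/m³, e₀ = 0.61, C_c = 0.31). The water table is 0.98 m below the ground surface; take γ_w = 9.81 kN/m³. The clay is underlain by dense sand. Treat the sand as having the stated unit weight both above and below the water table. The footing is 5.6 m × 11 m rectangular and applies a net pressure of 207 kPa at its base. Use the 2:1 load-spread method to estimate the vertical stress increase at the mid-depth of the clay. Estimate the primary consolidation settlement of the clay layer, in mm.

S_c ≈ 415 mm

Mid-depth of clay below the ground surface: z = 2 + 5.2/2 = 4.6 m.
Total vertical stress at mid-clay: σ_v = 19.7×2 + 17.8×2.6 = 85.68 kPa.
Pore pressure: u = 9.81×(4.6 − 0.98) = 35.512 kPa.
Initial effective stress: σ'_0 = σ_v − u = 85.68 − 35.512 = 50.168 kPa.
Stress increase at mid-clay by the 2:1 spreading method:
Δσ = qBL/((B+z)(L+z)) = 207×5.6×11/((5.6+4.6)(11+4.6)) = 80.136 kPa
Final effective stress: σ'_f = σ'_0 + Δσ = 50.168 + 80.136 = 130.3 kPa.
Normally consolidated clay, so the full stress increment lies on the virgin compression line:
S_c = C_c·H/(1+e₀)·log₁₀(σ'_f/σ'_0) = 0.31×5.2/(1+0.61)×log₁₀(130.3/50.168)
    = 1.0012 × 0.41452 = 0.415 m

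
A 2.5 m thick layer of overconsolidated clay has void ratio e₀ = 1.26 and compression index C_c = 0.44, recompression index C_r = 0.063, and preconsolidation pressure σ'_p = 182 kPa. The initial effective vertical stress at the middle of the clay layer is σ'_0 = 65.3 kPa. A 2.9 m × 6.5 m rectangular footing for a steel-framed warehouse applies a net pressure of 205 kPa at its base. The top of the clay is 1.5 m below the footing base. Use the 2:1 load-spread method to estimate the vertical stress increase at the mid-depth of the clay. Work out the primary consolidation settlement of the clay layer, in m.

S_c ≈ 0.0229 m

Mid-depth of clay below the footing base: z = 1.5 + 2.5/2 = 2.75 m.
Stress increase at mid-clay by the 2:1 spreading method:
Δσ = qBL/((B+z)(L+z)) = 205×2.9×6.5/((2.9+2.75)(6.5+2.75)) = 73.939 kPa
Final effective stress: σ'_f = 65.3 + 73.939 = 139.24 kPa.
σ'_f = 139.24 ≤ σ'_p = 182 kPa, so the clay remains overconsolidated and only the recompression index applies:
S_c = C_r·H/(1+e₀)·log₁₀(σ'_f/σ'_0) = 0.063×2.5/2.26×log₁₀(139.24/65.3)
    = 0.069691 × 0.32885 = 0.02292 m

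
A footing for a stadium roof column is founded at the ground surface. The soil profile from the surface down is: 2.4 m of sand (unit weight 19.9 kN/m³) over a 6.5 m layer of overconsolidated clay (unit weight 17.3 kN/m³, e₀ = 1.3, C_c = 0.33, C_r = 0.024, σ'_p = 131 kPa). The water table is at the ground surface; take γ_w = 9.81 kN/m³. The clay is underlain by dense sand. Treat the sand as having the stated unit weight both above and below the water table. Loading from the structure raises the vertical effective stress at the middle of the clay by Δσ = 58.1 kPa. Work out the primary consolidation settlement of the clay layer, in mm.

S_c ≈ 23.2 mm

Mid-depth of clay below the ground surface: z = 2.4 + 6.5/2 = 5.65 m.
Total vertical stress at mid-clay: σ_v = 19.9×2.4 + 17.3×3.25 = 103.98 kPa.
Pore pressure: u = 9.81×(5.65 − 0) = 55.427 kPa.
Initial effective stress: σ'_0 = σ_v − u = 103.98 − 55.427 = 48.553 kPa.
Final effective stress: σ'_f = 48.553 + 58.1 = 106.65 kPa.
σ'_f = 106.65 ≤ σ'_p = 131 kPa, so the clay remains overconsolidated and only the recompression index applies:
S_c = C_r·H/(1+e₀)·log₁₀(σ'_f/σ'_0) = 0.024×6.5/2.3×log₁₀(106.65/48.553)
    = 0.067826 × 0.34174 = 0.02318 m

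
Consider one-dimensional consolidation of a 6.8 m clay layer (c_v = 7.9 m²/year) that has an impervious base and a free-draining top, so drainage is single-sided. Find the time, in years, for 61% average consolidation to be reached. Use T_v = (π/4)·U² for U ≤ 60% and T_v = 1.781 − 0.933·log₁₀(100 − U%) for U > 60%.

Drainage path length: H_d = H = 6.8 m (single drainage).
U > 60%: T_v = 1.781 − 0.933·log₁₀(100 − 61) = 0.29654.
t = T_v·H_d²/c_v = 0.29654×6.8²/7.9 = 1.736 years.

t ≈ 1.74 years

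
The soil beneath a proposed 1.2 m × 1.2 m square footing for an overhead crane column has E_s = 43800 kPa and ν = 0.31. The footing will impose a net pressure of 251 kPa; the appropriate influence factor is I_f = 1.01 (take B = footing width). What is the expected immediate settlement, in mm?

S_e ≈ 6.28 mm

Immediate (elastic) settlement: S_e = q·B·(1−ν²)/E_s · I_f.
S_e = 251 × 1.2 × (1 − 0.31²) / 43800 × 1.01
    = 251 × 1.2 × 0.9039 / 43800 × 1.01
    = 0.006278 m = 6.278 mm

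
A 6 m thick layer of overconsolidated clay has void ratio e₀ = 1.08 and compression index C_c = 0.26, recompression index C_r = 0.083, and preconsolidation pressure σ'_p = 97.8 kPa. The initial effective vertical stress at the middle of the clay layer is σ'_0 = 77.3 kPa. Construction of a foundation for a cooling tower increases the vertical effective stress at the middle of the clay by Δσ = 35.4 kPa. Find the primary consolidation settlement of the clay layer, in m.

Final effective stress: σ'_f = 77.3 + 35.4 = 112.7 kPa.
σ'_f = 112.7 > σ'_p = 97.8 kPa, so the stress path crosses the preconsolidation pressure — recompression up to σ'_p, then virgin compression beyond:
S_c = H/(1+e₀)·[C_r·log₁₀(σ'_p/σ'_0) + C_c·log₁₀(σ'_f/σ'_p)]
    = 6/2.08 × [0.083×log₁₀(97.8/77.3) + 0.26×log₁₀(112.7/97.8)]
    = 2.8846 × [0.0084792 + 0.016012] = 0.07065 m

S_c ≈ 0.0706 m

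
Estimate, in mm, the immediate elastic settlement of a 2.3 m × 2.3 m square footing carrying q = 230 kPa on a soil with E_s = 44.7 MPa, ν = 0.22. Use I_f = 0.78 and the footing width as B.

S_e ≈ 8.78 mm

Immediate (elastic) settlement: S_e = q·B·(1−ν²)/E_s · I_f.
E_s = 44.7 MPa = 44700 kPa.
S_e = 230 × 2.3 × (1 − 0.22²) / 44700 × 0.78
    = 230 × 2.3 × 0.9516 / 44700 × 0.78
    = 0.008784 m = 8.784 mm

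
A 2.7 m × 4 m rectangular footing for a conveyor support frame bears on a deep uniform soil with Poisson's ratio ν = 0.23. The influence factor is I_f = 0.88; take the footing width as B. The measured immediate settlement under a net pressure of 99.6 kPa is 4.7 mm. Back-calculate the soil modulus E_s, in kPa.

S_e = q·B·(1−ν²)/E_s · I_f  ⇒  E_s = q·B·(1−ν²)·I_f / S_e.
E_s = 99.6 × 2.7 × 0.9471 × 0.88 / 0.0047 = 47690 kPa

E_s ≈ 47700 kPa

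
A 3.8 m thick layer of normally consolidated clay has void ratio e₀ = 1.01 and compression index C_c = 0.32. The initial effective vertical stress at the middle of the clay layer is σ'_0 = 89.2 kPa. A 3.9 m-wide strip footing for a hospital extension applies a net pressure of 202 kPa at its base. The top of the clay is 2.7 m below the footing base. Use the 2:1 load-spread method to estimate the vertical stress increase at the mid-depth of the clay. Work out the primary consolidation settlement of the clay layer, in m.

S_c ≈ 0.187 m

Mid-depth of clay below the footing base: z = 2.7 + 3.8/2 = 4.6 m.
Stress increase at mid-clay by the 2:1 spreading method:
Δσ = qB/(B+z) = 202×3.9/(3.9+4.6) = 92.682 kPa
Final effective stress: σ'_f = σ'_0 + Δσ = 89.2 + 92.682 = 181.88 kPa.
Normally consolidated clay, so the full stress increment lies on the virgin compression line:
S_c = C_c·H/(1+e₀)·log₁₀(σ'_f/σ'_0) = 0.32×3.8/(1+1.01)×log₁₀(181.88/89.2)
    = 0.60498 × 0.30942 = 0.1872 m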